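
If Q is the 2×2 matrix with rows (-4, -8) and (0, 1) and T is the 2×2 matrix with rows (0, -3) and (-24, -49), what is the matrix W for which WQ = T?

W = [[0, -3], [6, -1]]

Right-multiplying both sides by Q⁻¹ gives W = TQ⁻¹.
Q has determinant -4; Q⁻¹ = [[-1/4, -2], [0, 1]].
W = TQ⁻¹ = [[0, -3], [-24, -49]] · [[-1/4, -2], [0, 1]] = [[0, -3], [6, -1]].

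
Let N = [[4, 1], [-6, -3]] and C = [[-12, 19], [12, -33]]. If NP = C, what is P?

Since N multiplies P on the left, P = N⁻¹C.
N has determinant -6; N⁻¹ = [[1/2, 1/6], [-1, -2/3]].
P = N⁻¹C = [[1/2, 1/6], [-1, -2/3]] · [[-12, 19], [12, -33]] = [[-4, 4], [4, 3]].

P = [[-4, 4], [4, 3]]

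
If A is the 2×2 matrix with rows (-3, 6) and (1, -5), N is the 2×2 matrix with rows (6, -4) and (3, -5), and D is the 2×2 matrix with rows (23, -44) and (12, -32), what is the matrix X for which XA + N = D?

X = [[-5, 2], [-2, 3]]

XA = D − N = [[17, -40], [9, -27]].
A is on the right of X, so right-multiply by A⁻¹: X = (D − N)A⁻¹.
det A = 9; the adjugate gives A⁻¹ = [[-5/9, -2/3], [-1/9, -1/3]].
X = (D − N)A⁻¹ = [[-5, 2], [-2, 3]].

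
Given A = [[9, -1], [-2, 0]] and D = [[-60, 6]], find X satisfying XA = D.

Right-multiplying both sides by A⁻¹ gives X = DA⁻¹.
det A = -2; the adjugate gives A⁻¹ = [[0, -1/2], [-1, -9/2]].
X = DA⁻¹ = [[-60, 6]] · [[0, -1/2], [-1, -9/2]] = [[-6, 3]].

X = [[-6, 3]]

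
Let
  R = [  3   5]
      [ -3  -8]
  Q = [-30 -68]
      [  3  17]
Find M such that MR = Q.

M = [[-4, 6], [-3, -4]]

Right-multiplying both sides by R⁻¹ gives M = QR⁻¹.
R has determinant -9; R⁻¹ = [[8/9, 5/9], [-1/3, -1/3]].
M = QR⁻¹ = [[-30, -68], [3, 17]] · [[8/9, 5/9], [-1/3, -1/3]] = [[-4, 6], [-3, -4]].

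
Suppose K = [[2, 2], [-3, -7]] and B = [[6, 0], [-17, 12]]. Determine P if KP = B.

Left-multiplying both sides by K⁻¹ gives P = K⁻¹B.
det K = -8, so K⁻¹ = [[7/8, 1/4], [-3/8, -1/4]].
P = K⁻¹B = [[7/8, 1/4], [-3/8, -1/4]] · [[6, 0], [-17, 12]] = [[1, 3], [2, -3]].

P = [[1, 3], [2, -3]]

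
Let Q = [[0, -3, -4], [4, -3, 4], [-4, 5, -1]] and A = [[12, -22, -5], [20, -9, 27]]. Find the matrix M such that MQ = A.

M = [[5, 4, 1], [-4, 2, -3]]

Right-multiplying both sides by Q⁻¹ gives M = AQ⁻¹.
det Q = 4; the adjugate gives Q⁻¹ = [[-17/4, -23/4, -6], [-3, -4, -4], [2, 3, 3]].
M = AQ⁻¹ = [[12, -22, -5], [20, -9, 27]] · [[-17/4, -23/4, -6], [-3, -4, -4], [2, 3, 3]] = [[5, 4, 1], [-4, 2, -3]].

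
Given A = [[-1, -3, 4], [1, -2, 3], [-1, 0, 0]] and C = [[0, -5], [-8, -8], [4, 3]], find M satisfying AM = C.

M = [[-4, -3], [-4, 4], [-4, 1]]

Since A multiplies M on the left, M = A⁻¹C.
A has determinant 1; A⁻¹ = [[0, 0, -1], [-3, 4, 7], [-2, 3, 5]].
M = A⁻¹C = [[0, 0, -1], [-3, 4, 7], [-2, 3, 5]] · [[0, -5], [-8, -8], [4, 3]] = [[-4, -3], [-4, 4], [-4, 1]].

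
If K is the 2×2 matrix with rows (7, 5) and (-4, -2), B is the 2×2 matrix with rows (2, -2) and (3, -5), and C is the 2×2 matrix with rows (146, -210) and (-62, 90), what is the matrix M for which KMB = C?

M = [[0, 1], [5, 5]]

Left-multiply by K⁻¹ and right-multiply by B⁻¹: M = K⁻¹CB⁻¹.
det K = 6, so K⁻¹ = [[-1/3, -5/6], [2/3, 7/6]].
det B = -4, so B⁻¹ = [[5/4, -1/2], [3/4, -1/2]].
K⁻¹C = [[3, -5], [25, -35]].
M = (K⁻¹C)B⁻¹ = [[0, 1], [5, 5]].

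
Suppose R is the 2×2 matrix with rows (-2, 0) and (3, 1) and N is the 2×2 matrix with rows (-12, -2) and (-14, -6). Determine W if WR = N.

Right-multiplying both sides by R⁻¹ gives W = NR⁻¹.
det R = -2, so R⁻¹ = [[-1/2, 0], [3/2, 1]].
W = NR⁻¹ = [[-12, -2], [-14, -6]] · [[-1/2, 0], [3/2, 1]] = [[3, -2], [-2, -6]].

W = [[3, -2], [-2, -6]]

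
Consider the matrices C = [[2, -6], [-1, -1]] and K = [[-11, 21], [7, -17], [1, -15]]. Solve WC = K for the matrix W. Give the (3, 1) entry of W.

2

C is on the right of W, so right-multiply by C⁻¹: W = KC⁻¹.
det C = -8; the adjugate gives C⁻¹ = [[1/8, -3/4], [-1/8, -1/4]].
W = KC⁻¹ = [[-11, 21], [7, -17], [1, -15]] · [[1/8, -3/4], [-1/8, -1/4]] = [[-4, 3], [3, -1], [2, 3]].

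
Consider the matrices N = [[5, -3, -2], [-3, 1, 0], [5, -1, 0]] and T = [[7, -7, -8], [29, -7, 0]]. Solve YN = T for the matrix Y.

Y = [[4, 6, 1], [0, -3, 4]]

Since N sits to the right of Y, Y = TN⁻¹.
N has determinant 4; N⁻¹ = [[0, 1/2, 1/2], [0, 5/2, 3/2], [-1/2, -5/2, -1]].
Y = TN⁻¹ = [[7, -7, -8], [29, -7, 0]] · [[0, 1/2, 1/2], [0, 5/2, 3/2], [-1/2, -5/2, -1]] = [[4, 6, 1], [0, -3, 4]].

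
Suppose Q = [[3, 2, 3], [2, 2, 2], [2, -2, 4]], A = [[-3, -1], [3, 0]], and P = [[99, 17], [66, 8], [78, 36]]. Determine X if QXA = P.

X = [[-5, 4], [5, 5], [-4, -2]]

Left-multiply by Q⁻¹ and right-multiply by A⁻¹: X = Q⁻¹PA⁻¹.
det Q = 4; the adjugate gives Q⁻¹ = [[3, -7/2, -1/2], [-1, 3/2, 0], [-2, 5/2, 1/2]].
det A = 3, so A⁻¹ = [[0, 1/3], [-1, -1]].
Q⁻¹P = [[27, 5], [0, -5], [6, 4]].
X = (Q⁻¹P)A⁻¹ = [[-5, 4], [5, 5], [-4, -2]].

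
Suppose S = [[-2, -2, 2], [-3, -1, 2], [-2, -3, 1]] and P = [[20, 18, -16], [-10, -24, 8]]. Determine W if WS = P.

W = [[-5, -2, -2], [5, -4, 6]]

Since S sits to the right of W, W = PS⁻¹.
det S = 6; the adjugate gives S⁻¹ = [[5/6, -2/3, -1/3], [-1/6, 1/3, -1/3], [7/6, -1/3, -2/3]].
W = PS⁻¹ = [[20, 18, -16], [-10, -24, 8]] · [[5/6, -2/3, -1/3], [-1/6, 1/3, -1/3], [7/6, -1/3, -2/3]] = [[-5, -2, -2], [5, -4, 6]].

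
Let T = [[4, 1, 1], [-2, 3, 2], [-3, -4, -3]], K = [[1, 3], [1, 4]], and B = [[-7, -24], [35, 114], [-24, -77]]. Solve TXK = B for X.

Isolating X: multiply by T⁻¹ from the left and K⁻¹ from the right, so X = T⁻¹BK⁻¹.
det T = 1, so T⁻¹ = [[-1, -1, -1], [-12, -9, -10], [17, 13, 14]].
K has determinant 1; K⁻¹ = [[4, -3], [-1, 1]].
T⁻¹B = [[-4, -13], [9, 32], [0, -4]].
X = (T⁻¹B)K⁻¹ = [[-3, -1], [4, 5], [4, -4]].

X = [[-3, -1], [4, 5], [4, -4]]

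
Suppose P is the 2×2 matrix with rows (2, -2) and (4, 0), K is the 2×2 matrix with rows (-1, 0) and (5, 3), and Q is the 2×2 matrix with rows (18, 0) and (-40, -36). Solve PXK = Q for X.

Isolating X: multiply by P⁻¹ from the left and K⁻¹ from the right, so X = P⁻¹QK⁻¹.
det P = 8; the adjugate gives P⁻¹ = [[0, 1/4], [-1/2, 1/4]].
K has determinant -3; K⁻¹ = [[-1, 0], [5/3, 1/3]].
P⁻¹Q = [[-10, -9], [-19, -9]].
X = (P⁻¹Q)K⁻¹ = [[-5, -3], [4, -3]].

X = [[-5, -3], [4, -3]]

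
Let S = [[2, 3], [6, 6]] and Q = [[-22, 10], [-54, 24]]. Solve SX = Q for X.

S is on the left of X, so left-multiply by S⁻¹: X = S⁻¹Q.
S has determinant -6; S⁻¹ = [[-1, 1/2], [1, -1/3]].
X = S⁻¹Q = [[-1, 1/2], [1, -1/3]] · [[-22, 10], [-54, 24]] = [[-5, 2], [-4, 2]].

X = [[-5, 2], [-4, 2]]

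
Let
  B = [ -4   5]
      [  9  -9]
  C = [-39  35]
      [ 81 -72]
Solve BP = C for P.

P = [[6, -5], [-3, 3]]

B is on the left of P, so left-multiply by B⁻¹: P = B⁻¹C.
det B = -9, so B⁻¹ = [[1, 5/9], [1, 4/9]].
P = B⁻¹C = [[1, 5/9], [1, 4/9]] · [[-39, 35], [81, -72]] = [[6, -5], [-3, 3]].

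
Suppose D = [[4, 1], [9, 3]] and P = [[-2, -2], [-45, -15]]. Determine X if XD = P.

Since D sits to the right of X, X = PD⁻¹.
D has determinant 3; D⁻¹ = [[1, -1/3], [-3, 4/3]].
X = PD⁻¹ = [[-2, -2], [-45, -15]] · [[1, -1/3], [-3, 4/3]] = [[4, -2], [0, -5]].

X = [[4, -2], [0, -5]]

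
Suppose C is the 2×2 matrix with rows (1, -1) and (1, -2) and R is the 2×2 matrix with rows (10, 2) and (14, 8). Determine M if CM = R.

M = [[6, -4], [-4, -6]]

Since C multiplies M on the left, M = C⁻¹R.
C has determinant -1; C⁻¹ = [[2, -1], [1, -1]].
M = C⁻¹R = [[2, -1], [1, -1]] · [[10, 2], [14, 8]] = [[6, -4], [-4, -6]].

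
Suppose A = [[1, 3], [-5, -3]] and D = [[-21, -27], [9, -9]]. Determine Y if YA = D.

Right-multiplying both sides by A⁻¹ gives Y = DA⁻¹.
A has determinant 12; A⁻¹ = [[-1/4, -1/4], [5/12, 1/12]].
Y = DA⁻¹ = [[-21, -27], [9, -9]] · [[-1/4, -1/4], [5/12, 1/12]] = [[-6, 3], [-6, -3]].

Y = [[-6, 3], [-6, -3]]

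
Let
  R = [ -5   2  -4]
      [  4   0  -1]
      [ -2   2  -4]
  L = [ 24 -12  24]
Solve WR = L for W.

Right-multiplying both sides by R⁻¹ gives W = LR⁻¹.
R has determinant -6; R⁻¹ = [[-1/3, 0, 1/3], [-3, -2, 7/2], [-4/3, -1, 4/3]].
W = LR⁻¹ = [[24, -12, 24]] · [[-1/3, 0, 1/3], [-3, -2, 7/2], [-4/3, -1, 4/3]] = [[-4, 0, -2]].

W = [[-4, 0, -2]]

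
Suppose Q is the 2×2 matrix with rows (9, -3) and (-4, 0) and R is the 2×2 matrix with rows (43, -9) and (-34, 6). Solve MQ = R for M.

Q is on the right of M, so right-multiply by Q⁻¹: M = RQ⁻¹.
det Q = -12, so Q⁻¹ = [[0, -1/4], [-1/3, -3/4]].
M = RQ⁻¹ = [[43, -9], [-34, 6]] · [[0, -1/4], [-1/3, -3/4]] = [[3, -4], [-2, 4]].

M = [[3, -4], [-2, 4]]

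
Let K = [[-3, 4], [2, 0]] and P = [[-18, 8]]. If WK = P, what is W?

W = [[2, -6]]

Since K sits to the right of W, W = PK⁻¹.
det K = -8, so K⁻¹ = [[0, 1/2], [1/4, 3/8]].
W = PK⁻¹ = [[-18, 8]] · [[0, 1/2], [1/4, 3/8]] = [[2, -6]].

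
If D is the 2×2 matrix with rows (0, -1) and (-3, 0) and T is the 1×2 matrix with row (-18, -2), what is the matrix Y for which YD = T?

Right-multiplying both sides by D⁻¹ gives Y = TD⁻¹.
det D = -3; the adjugate gives D⁻¹ = [[0, -1/3], [-1, 0]].
Y = TD⁻¹ = [[-18, -2]] · [[0, -1/3], [-1, 0]] = [[2, 6]].

Y = [[2, 6]]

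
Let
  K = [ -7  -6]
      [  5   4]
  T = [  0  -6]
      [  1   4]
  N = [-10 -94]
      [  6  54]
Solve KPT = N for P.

Left-multiply by K⁻¹ and right-multiply by T⁻¹: P = K⁻¹NT⁻¹.
det K = 2; the adjugate gives K⁻¹ = [[2, 3], [-5/2, -7/2]].
T has determinant 6; T⁻¹ = [[2/3, 1], [-1/6, 0]].
K⁻¹N = [[-2, -26], [4, 46]].
P = (K⁻¹N)T⁻¹ = [[3, -2], [-5, 4]].

P = [[3, -2], [-5, 4]]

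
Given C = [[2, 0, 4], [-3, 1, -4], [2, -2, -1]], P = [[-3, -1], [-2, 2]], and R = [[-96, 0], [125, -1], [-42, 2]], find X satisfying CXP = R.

Isolating X: multiply by C⁻¹ from the left and P⁻¹ from the right, so X = C⁻¹RP⁻¹.
det C = -2, so C⁻¹ = [[9/2, 4, 2], [11/2, 5, 2], [-2, -2, -1]].
P has determinant -8; P⁻¹ = [[-1/4, -1/8], [-1/4, 3/8]].
C⁻¹R = [[-16, 0], [13, -1], [-16, 0]].
X = (C⁻¹R)P⁻¹ = [[4, 2], [-3, -2], [4, 2]].

X = [[4, 2], [-3, -2], [4, 2]]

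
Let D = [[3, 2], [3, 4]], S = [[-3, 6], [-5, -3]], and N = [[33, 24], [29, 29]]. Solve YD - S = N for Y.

YD = N + S = [[30, 30], [24, 26]].
Since D sits to the right of Y, Y = (N + S)D⁻¹.
det D = 6; the adjugate gives D⁻¹ = [[2/3, -1/3], [-1/2, 1/2]].
Y = (N + S)D⁻¹ = [[5, 5], [3, 5]].

Y = [[5, 5], [3, 5]]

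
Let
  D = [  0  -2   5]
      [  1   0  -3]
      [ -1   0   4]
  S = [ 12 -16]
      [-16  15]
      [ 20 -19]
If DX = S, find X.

X = [[-4, 3], [4, -2], [4, -4]]

Since D multiplies X on the left, X = D⁻¹S.
D has determinant 2; D⁻¹ = [[0, 4, 3], [-1/2, 5/2, 5/2], [0, 1, 1]].
X = D⁻¹S = [[0, 4, 3], [-1/2, 5/2, 5/2], [0, 1, 1]] · [[12, -16], [-16, 15], [20, -19]] = [[-4, 3], [4, -2], [4, -4]].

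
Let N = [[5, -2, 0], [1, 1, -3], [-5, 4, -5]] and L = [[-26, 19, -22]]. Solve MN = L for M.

M = [[0, -1, 5]]

Since N sits to the right of M, M = LN⁻¹.
N has determinant -5; N⁻¹ = [[-7/5, 2, -6/5], [-4, 5, -3], [-9/5, 2, -7/5]].
M = LN⁻¹ = [[-26, 19, -22]] · [[-7/5, 2, -6/5], [-4, 5, -3], [-9/5, 2, -7/5]] = [[0, -1, 5]].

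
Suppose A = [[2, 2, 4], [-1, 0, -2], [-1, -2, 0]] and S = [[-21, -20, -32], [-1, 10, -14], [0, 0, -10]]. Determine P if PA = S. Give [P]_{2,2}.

5

Since A sits to the right of P, P = SA⁻¹.
det A = 4; the adjugate gives A⁻¹ = [[-1, -2, -1], [1/2, 1, 0], [1/2, 1/2, 1/2]].
P = SA⁻¹ = [[-21, -20, -32], [-1, 10, -14], [0, 0, -10]] · [[-1, -2, -1], [1/2, 1, 0], [1/2, 1/2, 1/2]] = [[-5, 6, 5], [-1, 5, -6], [-5, -5, -5]].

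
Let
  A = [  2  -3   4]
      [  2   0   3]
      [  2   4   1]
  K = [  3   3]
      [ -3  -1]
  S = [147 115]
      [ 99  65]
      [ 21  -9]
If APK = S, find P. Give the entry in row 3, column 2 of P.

-5

Isolating P: multiply by A⁻¹ from the left and K⁻¹ from the right, so P = A⁻¹SK⁻¹.
det A = -4, so A⁻¹ = [[3, -19/4, 9/4], [-1, 3/2, -1/2], [-2, 7/2, -3/2]].
det K = 6; the adjugate gives K⁻¹ = [[-1/6, -1/2], [1/2, 1/2]].
A⁻¹S = [[18, 16], [-9, -13], [21, 11]].
P = (A⁻¹S)K⁻¹ = [[5, -1], [-5, -2], [2, -5]].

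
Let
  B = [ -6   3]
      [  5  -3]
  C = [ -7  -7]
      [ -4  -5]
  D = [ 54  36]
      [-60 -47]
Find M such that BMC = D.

Isolating M: multiply by B⁻¹ from the left and C⁻¹ from the right, so M = B⁻¹DC⁻¹.
det B = 3, so B⁻¹ = [[-1, -1], [-5/3, -2]].
det C = 7, so C⁻¹ = [[-5/7, 1], [4/7, -1]].
B⁻¹D = [[6, 11], [30, 34]].
M = (B⁻¹D)C⁻¹ = [[2, -5], [-2, -4]].

M = [[2, -5], [-2, -4]]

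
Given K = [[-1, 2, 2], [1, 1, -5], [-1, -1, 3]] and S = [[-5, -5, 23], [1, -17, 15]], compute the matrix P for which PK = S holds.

P = [[0, -4, 1], [-6, -6, -1]]

Since K sits to the right of P, P = SK⁻¹.
K has determinant 6; K⁻¹ = [[-1/3, -4/3, -2], [1/3, -1/6, -1/2], [0, -1/2, -1/2]].
P = SK⁻¹ = [[-5, -5, 23], [1, -17, 15]] · [[-1/3, -4/3, -2], [1/3, -1/6, -1/2], [0, -1/2, -1/2]] = [[0, -4, 1], [-6, -6, -1]].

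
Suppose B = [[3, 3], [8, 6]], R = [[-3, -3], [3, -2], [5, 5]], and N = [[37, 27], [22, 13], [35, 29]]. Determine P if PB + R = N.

P = [[0, 5], [1, 2], [2, 3]]

PB = N − R = [[40, 30], [19, 15], [30, 24]].
Since B sits to the right of P, P = (N − R)B⁻¹.
det B = -6; the adjugate gives B⁻¹ = [[-1, 1/2], [4/3, -1/2]].
P = (N − R)B⁻¹ = [[0, 5], [1, 2], [2, 3]].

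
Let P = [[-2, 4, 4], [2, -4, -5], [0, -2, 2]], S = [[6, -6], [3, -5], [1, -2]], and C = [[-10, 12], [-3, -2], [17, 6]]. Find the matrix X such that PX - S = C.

PX = C + S = [[-4, 6], [0, -7], [18, 4]].
Left-multiplying both sides by P⁻¹ gives X = P⁻¹(C + S).
P has determinant 4; P⁻¹ = [[-9/2, -4, -1], [-1, -1, -1/2], [-1, -1, 0]].
X = P⁻¹(C + S) = [[0, -3], [-5, -1], [4, 1]].

X = [[0, -3], [-5, -1], [4, 1]]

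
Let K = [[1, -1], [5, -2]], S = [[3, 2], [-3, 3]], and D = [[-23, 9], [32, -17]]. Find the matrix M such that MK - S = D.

M = [[-5, -3], [4, 5]]

MK = D + S = [[-20, 11], [29, -14]].
Since K sits to the right of M, M = (D + S)K⁻¹.
K has determinant 3; K⁻¹ = [[-2/3, 1/3], [-5/3, 1/3]].
M = (D + S)K⁻¹ = [[-5, -3], [4, 5]].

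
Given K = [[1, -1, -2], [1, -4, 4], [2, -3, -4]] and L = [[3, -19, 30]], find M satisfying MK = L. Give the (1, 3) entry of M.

-2

Right-multiplying both sides by K⁻¹ gives M = LK⁻¹.
K has determinant 6; K⁻¹ = [[14/3, 1/3, -2], [2, 0, -1], [5/6, 1/6, -1/2]].
M = LK⁻¹ = [[3, -19, 30]] · [[14/3, 1/3, -2], [2, 0, -1], [5/6, 1/6, -1/2]] = [[1, 6, -2]].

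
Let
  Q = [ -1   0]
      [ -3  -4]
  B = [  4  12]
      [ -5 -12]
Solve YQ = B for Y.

Y = [[5, -3], [-4, 3]]

Right-multiplying both sides by Q⁻¹ gives Y = BQ⁻¹.
Q has determinant 4; Q⁻¹ = [[-1, 0], [3/4, -1/4]].
Y = BQ⁻¹ = [[4, 12], [-5, -12]] · [[-1, 0], [3/4, -1/4]] = [[5, -3], [-4, 3]].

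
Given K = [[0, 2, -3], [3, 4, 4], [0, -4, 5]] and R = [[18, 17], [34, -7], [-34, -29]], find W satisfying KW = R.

Left-multiplying both sides by K⁻¹ gives W = K⁻¹R.
det K = 6; the adjugate gives K⁻¹ = [[6, 1/3, 10/3], [-5/2, 0, -3/2], [-2, 0, -1]].
W = K⁻¹R = [[6, 1/3, 10/3], [-5/2, 0, -3/2], [-2, 0, -1]] · [[18, 17], [34, -7], [-34, -29]] = [[6, 3], [6, 1], [-2, -5]].

W = [[6, 3], [6, 1], [-2, -5]]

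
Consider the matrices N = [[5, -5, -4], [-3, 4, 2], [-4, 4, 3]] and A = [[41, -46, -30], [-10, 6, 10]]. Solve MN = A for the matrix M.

Right-multiplying both sides by N⁻¹ gives M = AN⁻¹.
det N = -1; the adjugate gives N⁻¹ = [[-4, 1, -6], [-1, 1, -2], [-4, 0, -5]].
M = AN⁻¹ = [[41, -46, -30], [-10, 6, 10]] · [[-4, 1, -6], [-1, 1, -2], [-4, 0, -5]] = [[2, -5, -4], [-6, -4, -2]].

M = [[2, -5, -4], [-6, -4, -2]]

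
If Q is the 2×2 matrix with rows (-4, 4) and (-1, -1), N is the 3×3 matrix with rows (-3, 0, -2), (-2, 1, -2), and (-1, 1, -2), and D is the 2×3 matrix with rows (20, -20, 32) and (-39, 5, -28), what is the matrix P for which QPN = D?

P = [[-5, -2, 2], [-4, -5, 0]]

P = Q⁻¹DN⁻¹ (apply Q⁻¹ on the left and N⁻¹ on the right).
det Q = 8, so Q⁻¹ = [[-1/8, -1/2], [1/8, -1/2]].
det N = 2; the adjugate gives N⁻¹ = [[0, -1, 1], [-1, 2, -1], [-1/2, 3/2, -3/2]].
Q⁻¹D = [[17, 0, 10], [22, -5, 18]].
P = (Q⁻¹D)N⁻¹ = [[-5, -2, 2], [-4, -5, 0]].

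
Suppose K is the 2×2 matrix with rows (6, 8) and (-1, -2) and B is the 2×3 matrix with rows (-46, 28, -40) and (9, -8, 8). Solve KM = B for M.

Since K multiplies M on the left, M = K⁻¹B.
det K = -4, so K⁻¹ = [[1/2, 2], [-1/4, -3/2]].
M = K⁻¹B = [[1/2, 2], [-1/4, -3/2]] · [[-46, 28, -40], [9, -8, 8]] = [[-5, -2, -4], [-2, 5, -2]].

M = [[-5, -2, -4], [-2, 5, -2]]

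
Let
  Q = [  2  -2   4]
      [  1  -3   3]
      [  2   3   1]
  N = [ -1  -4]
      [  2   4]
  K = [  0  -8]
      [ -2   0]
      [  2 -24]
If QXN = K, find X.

Isolating X: multiply by Q⁻¹ from the left and N⁻¹ from the right, so X = Q⁻¹KN⁻¹.
Q has determinant 2; Q⁻¹ = [[-6, 7, 3], [5/2, -3, -1], [9/2, -5, -2]].
N has determinant 4; N⁻¹ = [[1, 1], [-1/2, -1/4]].
Q⁻¹K = [[-8, -24], [4, 4], [6, 12]].
X = (Q⁻¹K)N⁻¹ = [[4, -2], [2, 3], [0, 3]].

X = [[4, -2], [2, 3], [0, 3]]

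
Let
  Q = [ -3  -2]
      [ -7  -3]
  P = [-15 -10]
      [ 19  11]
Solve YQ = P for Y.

Y = [[5, 0], [-4, -1]]

Q is on the right of Y, so right-multiply by Q⁻¹: Y = PQ⁻¹.
Q has determinant -5; Q⁻¹ = [[3/5, -2/5], [-7/5, 3/5]].
Y = PQ⁻¹ = [[-15, -10], [19, 11]] · [[3/5, -2/5], [-7/5, 3/5]] = [[5, 0], [-4, -1]].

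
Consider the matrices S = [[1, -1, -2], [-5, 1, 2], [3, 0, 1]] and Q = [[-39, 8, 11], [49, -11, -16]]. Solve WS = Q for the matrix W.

W = [[-4, 4, -5], [6, -5, 6]]

Right-multiplying both sides by S⁻¹ gives W = QS⁻¹.
det S = -4, so S⁻¹ = [[-1/4, -1/4, 0], [-11/4, -7/4, -2], [3/4, 3/4, 1]].
W = QS⁻¹ = [[-39, 8, 11], [49, -11, -16]] · [[-1/4, -1/4, 0], [-11/4, -7/4, -2], [3/4, 3/4, 1]] = [[-4, 4, -5], [6, -5, 6]].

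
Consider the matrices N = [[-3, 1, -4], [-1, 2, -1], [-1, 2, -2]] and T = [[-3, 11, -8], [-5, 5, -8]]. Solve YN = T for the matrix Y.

N is on the right of Y, so right-multiply by N⁻¹: Y = TN⁻¹.
det N = 5, so N⁻¹ = [[-2/5, -6/5, 7/5], [-1/5, 2/5, 1/5], [0, 1, -1]].
Y = TN⁻¹ = [[-3, 11, -8], [-5, 5, -8]] · [[-2/5, -6/5, 7/5], [-1/5, 2/5, 1/5], [0, 1, -1]] = [[-1, 0, 6], [1, 0, 2]].

Y = [[-1, 0, 6], [1, 0, 2]]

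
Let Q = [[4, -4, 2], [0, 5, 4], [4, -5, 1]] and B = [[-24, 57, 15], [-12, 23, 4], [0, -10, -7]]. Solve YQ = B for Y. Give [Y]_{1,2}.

6

Q is on the right of Y, so right-multiply by Q⁻¹: Y = BQ⁻¹.
det Q = -4; the adjugate gives Q⁻¹ = [[-25/4, 3/2, 13/2], [-4, 1, 4], [5, -1, -5]].
Y = BQ⁻¹ = [[-24, 57, 15], [-12, 23, 4], [0, -10, -7]] · [[-25/4, 3/2, 13/2], [-4, 1, 4], [5, -1, -5]] = [[-3, 6, -3], [3, 1, -6], [5, -3, -5]].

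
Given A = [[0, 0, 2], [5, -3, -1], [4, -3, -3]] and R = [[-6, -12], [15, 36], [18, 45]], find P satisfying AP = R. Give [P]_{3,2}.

-6

Left-multiplying both sides by A⁻¹ gives P = A⁻¹R.
det A = -6, so A⁻¹ = [[-1, 1, -1], [-11/6, 4/3, -5/3], [1/2, 0, 0]].
P = A⁻¹R = [[-1, 1, -1], [-11/6, 4/3, -5/3], [1/2, 0, 0]] · [[-6, -12], [15, 36], [18, 45]] = [[3, 3], [1, -5], [-3, -6]].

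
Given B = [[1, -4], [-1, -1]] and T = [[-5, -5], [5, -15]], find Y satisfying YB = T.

Y = [[0, 5], [4, -1]]

B is on the right of Y, so right-multiply by B⁻¹: Y = TB⁻¹.
det B = -5, so B⁻¹ = [[1/5, -4/5], [-1/5, -1/5]].
Y = TB⁻¹ = [[-5, -5], [5, -15]] · [[1/5, -4/5], [-1/5, -1/5]] = [[0, 5], [4, -1]].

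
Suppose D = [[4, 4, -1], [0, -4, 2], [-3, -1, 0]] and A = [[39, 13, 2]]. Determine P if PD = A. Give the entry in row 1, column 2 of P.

D is on the right of P, so right-multiply by D⁻¹: P = AD⁻¹.
D has determinant -4; D⁻¹ = [[-1/2, -1/4, -1], [3/2, 3/4, 2], [3, 2, 4]].
P = AD⁻¹ = [[39, 13, 2]] · [[-1/2, -1/4, -1], [3/2, 3/4, 2], [3, 2, 4]] = [[6, 4, -5]].

4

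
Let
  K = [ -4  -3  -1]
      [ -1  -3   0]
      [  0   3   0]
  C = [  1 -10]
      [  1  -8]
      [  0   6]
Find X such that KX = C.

X = [[-1, 2], [0, 2], [3, -4]]

K is on the left of X, so left-multiply by K⁻¹: X = K⁻¹C.
det K = 3; the adjugate gives K⁻¹ = [[0, -1, -1], [0, 0, 1/3], [-1, 4, 3]].
X = K⁻¹C = [[0, -1, -1], [0, 0, 1/3], [-1, 4, 3]] · [[1, -10], [1, -8], [0, 6]] = [[-1, 2], [0, 2], [3, -4]].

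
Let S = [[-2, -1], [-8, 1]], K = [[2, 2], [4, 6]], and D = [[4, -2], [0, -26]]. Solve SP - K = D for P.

SP = D + K = [[6, 0], [4, -20]].
S is on the left of P, so left-multiply by S⁻¹: P = S⁻¹(D + K).
S has determinant -10; S⁻¹ = [[-1/10, -1/10], [-4/5, 1/5]].
P = S⁻¹(D + K) = [[-1, 2], [-4, -4]].

P = [[-1, 2], [-4, -4]]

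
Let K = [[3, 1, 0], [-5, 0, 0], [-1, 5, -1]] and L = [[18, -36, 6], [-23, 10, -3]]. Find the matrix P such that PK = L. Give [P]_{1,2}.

-6

K is on the right of P, so right-multiply by K⁻¹: P = LK⁻¹.
det K = -5, so K⁻¹ = [[0, -1/5, 0], [1, 3/5, 0], [5, 16/5, -1]].
P = LK⁻¹ = [[18, -36, 6], [-23, 10, -3]] · [[0, -1/5, 0], [1, 3/5, 0], [5, 16/5, -1]] = [[-6, -6, -6], [-5, 1, 3]].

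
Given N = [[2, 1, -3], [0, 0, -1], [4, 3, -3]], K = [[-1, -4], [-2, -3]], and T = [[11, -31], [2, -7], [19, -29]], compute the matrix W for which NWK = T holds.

W = [[5, -3], [-3, 0], [-4, 3]]

W = N⁻¹TK⁻¹ (apply N⁻¹ on the left and K⁻¹ on the right).
det N = 2, so N⁻¹ = [[3/2, -3, -1/2], [-2, 3, 1], [0, -1, 0]].
K has determinant -5; K⁻¹ = [[3/5, -4/5], [-2/5, 1/5]].
N⁻¹T = [[1, -11], [3, 12], [-2, 7]].
W = (N⁻¹T)K⁻¹ = [[5, -3], [-3, 0], [-4, 3]].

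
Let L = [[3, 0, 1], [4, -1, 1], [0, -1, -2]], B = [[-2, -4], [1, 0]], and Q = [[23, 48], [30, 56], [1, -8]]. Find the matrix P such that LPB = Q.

P = L⁻¹QB⁻¹ (apply L⁻¹ on the left and B⁻¹ on the right).
det L = 5; the adjugate gives L⁻¹ = [[3/5, -1/5, 1/5], [8/5, -6/5, 1/5], [-4/5, 3/5, -3/5]].
B has determinant 4; B⁻¹ = [[0, 1], [-1/4, -1/2]].
L⁻¹Q = [[8, 16], [1, 8], [-1, 0]].
P = (L⁻¹Q)B⁻¹ = [[-4, 0], [-2, -3], [0, -1]].

P = [[-4, 0], [-2, -3], [0, -1]]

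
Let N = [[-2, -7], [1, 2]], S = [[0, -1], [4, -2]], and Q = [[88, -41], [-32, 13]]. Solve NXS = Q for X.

X = N⁻¹QS⁻¹ (apply N⁻¹ on the left and S⁻¹ on the right).
det N = 3; the adjugate gives N⁻¹ = [[2/3, 7/3], [-1/3, -2/3]].
det S = 4, so S⁻¹ = [[-1/2, 1/4], [-1, 0]].
N⁻¹Q = [[-16, 3], [-8, 5]].
X = (N⁻¹Q)S⁻¹ = [[5, -4], [-1, -2]].

X = [[5, -4], [-1, -2]]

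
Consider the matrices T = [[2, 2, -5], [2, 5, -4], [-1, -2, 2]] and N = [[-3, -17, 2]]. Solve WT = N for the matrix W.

W = [[4, -3, 5]]

Right-multiplying both sides by T⁻¹ gives W = NT⁻¹.
T has determinant -1; T⁻¹ = [[-2, -6, -17], [0, 1, 2], [-1, -2, -6]].
W = NT⁻¹ = [[-3, -17, 2]] · [[-2, -6, -17], [0, 1, 2], [-1, -2, -6]] = [[4, -3, 5]].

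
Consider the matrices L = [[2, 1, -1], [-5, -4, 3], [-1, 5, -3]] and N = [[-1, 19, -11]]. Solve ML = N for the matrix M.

Right-multiplying both sides by L⁻¹ gives M = NL⁻¹.
det L = 5, so L⁻¹ = [[-3/5, -2/5, -1/5], [-18/5, -7/5, -1/5], [-29/5, -11/5, -3/5]].
M = NL⁻¹ = [[-1, 19, -11]] · [[-3/5, -2/5, -1/5], [-18/5, -7/5, -1/5], [-29/5, -11/5, -3/5]] = [[-4, -2, 3]].

M = [[-4, -2, 3]]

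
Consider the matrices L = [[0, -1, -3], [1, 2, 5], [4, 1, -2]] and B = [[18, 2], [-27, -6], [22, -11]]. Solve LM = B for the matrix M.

M = [[5, -1], [-6, -5], [-4, 1]]

L is on the left of M, so left-multiply by L⁻¹: M = L⁻¹B.
L has determinant -1; L⁻¹ = [[9, 5, -1], [-22, -12, 3], [7, 4, -1]].
M = L⁻¹B = [[9, 5, -1], [-22, -12, 3], [7, 4, -1]] · [[18, 2], [-27, -6], [22, -11]] = [[5, -1], [-6, -5], [-4, 1]].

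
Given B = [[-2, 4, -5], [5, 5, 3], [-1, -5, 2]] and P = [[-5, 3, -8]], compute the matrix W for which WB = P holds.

Since B sits to the right of W, W = PB⁻¹.
det B = -2; the adjugate gives B⁻¹ = [[-25/2, -17/2, -37/2], [13/2, 9/2, 19/2], [10, 7, 15]].
W = PB⁻¹ = [[-5, 3, -8]] · [[-25/2, -17/2, -37/2], [13/2, 9/2, 19/2], [10, 7, 15]] = [[2, 0, 1]].

W = [[2, 0, 1]]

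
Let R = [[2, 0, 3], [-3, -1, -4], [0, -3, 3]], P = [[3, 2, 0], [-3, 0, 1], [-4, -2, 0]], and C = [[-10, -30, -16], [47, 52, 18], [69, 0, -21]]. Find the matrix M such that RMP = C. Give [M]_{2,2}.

Left-multiply by R⁻¹ and right-multiply by P⁻¹: M = R⁻¹CP⁻¹.
det R = -3, so R⁻¹ = [[5, 3, -1], [-3, -2, 1/3], [-3, -2, 2/3]].
P has determinant -2; P⁻¹ = [[-1, 0, -1], [2, 0, 3/2], [-3, 1, -3]].
R⁻¹C = [[22, 6, -5], [-41, -14, 5], [-18, -14, -2]].
M = (R⁻¹C)P⁻¹ = [[5, -5, 2], [-2, 5, 5], [-4, -2, 3]].

5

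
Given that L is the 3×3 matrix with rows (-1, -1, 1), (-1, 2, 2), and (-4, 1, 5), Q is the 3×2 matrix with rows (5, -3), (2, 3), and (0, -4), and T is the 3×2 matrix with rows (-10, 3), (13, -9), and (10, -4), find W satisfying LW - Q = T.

LW = T + Q = [[-5, 0], [15, -6], [10, -8]].
Left-multiplying both sides by L⁻¹ gives W = L⁻¹(T + Q).
det L = 2, so L⁻¹ = [[4, 3, -2], [-3/2, -1/2, 1/2], [7/2, 5/2, -3/2]].
W = L⁻¹(T + Q) = [[5, -2], [5, -1], [5, -3]].

W = [[5, -2], [5, -1], [5, -3]]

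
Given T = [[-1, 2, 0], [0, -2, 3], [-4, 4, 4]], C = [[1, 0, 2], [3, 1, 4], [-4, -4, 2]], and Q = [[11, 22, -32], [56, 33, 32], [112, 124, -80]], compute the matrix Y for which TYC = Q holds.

Left-multiply by T⁻¹ and right-multiply by C⁻¹: Y = T⁻¹QC⁻¹.
det T = -4; the adjugate gives T⁻¹ = [[5, 2, -3/2], [3, 1, -3/4], [2, 1, -1/2]].
det C = 2; the adjugate gives C⁻¹ = [[9, -4, -1], [-11, 5, 1], [-4, 2, 1/2]].
T⁻¹Q = [[-1, -10, 24], [5, 6, -4], [22, 15, 8]].
Y = (T⁻¹Q)C⁻¹ = [[5, 2, 3], [-5, 2, -1], [1, 3, -3]].

Y = [[5, 2, 3], [-5, 2, -1], [1, 3, -3]]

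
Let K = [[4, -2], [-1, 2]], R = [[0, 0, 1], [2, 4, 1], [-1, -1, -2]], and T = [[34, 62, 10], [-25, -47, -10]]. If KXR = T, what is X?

X = [[-3, 1, -1], [2, -5, 1]]

Isolating X: multiply by K⁻¹ from the left and R⁻¹ from the right, so X = K⁻¹TR⁻¹.
K has determinant 6; K⁻¹ = [[1/3, 1/3], [1/6, 2/3]].
det R = 2, so R⁻¹ = [[-7/2, -1/2, -2], [3/2, 1/2, 1], [1, 0, 0]].
K⁻¹T = [[3, 5, 0], [-11, -21, -5]].
X = (K⁻¹T)R⁻¹ = [[-3, 1, -1], [2, -5, 1]].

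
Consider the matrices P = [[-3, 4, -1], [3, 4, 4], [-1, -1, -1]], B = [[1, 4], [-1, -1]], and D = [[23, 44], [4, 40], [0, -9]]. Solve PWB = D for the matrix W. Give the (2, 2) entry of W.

Left-multiply by P⁻¹ and right-multiply by B⁻¹: W = P⁻¹DB⁻¹.
P has determinant -5; P⁻¹ = [[0, -1, -4], [1/5, -2/5, -9/5], [-1/5, 7/5, 24/5]].
B has determinant 3; B⁻¹ = [[-1/3, -4/3], [1/3, 1/3]].
P⁻¹D = [[-4, -4], [3, 9], [1, 4]].
W = (P⁻¹D)B⁻¹ = [[0, 4], [2, -1], [1, 0]].

-1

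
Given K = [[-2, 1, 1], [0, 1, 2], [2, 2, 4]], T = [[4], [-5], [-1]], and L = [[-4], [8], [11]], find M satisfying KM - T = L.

KM = L + T = [[0], [3], [10]].
Left-multiplying both sides by K⁻¹ gives M = K⁻¹(L + T).
K has determinant 2; K⁻¹ = [[0, -1, 1/2], [2, -5, 2], [-1, 3, -1]].
M = K⁻¹(L + T) = [[2], [5], [-1]].

M = [[2], [5], [-1]]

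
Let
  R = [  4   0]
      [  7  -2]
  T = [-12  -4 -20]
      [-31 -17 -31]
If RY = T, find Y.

Y = [[-3, -1, -5], [5, 5, -2]]

Since R multiplies Y on the left, Y = R⁻¹T.
det R = -8; the adjugate gives R⁻¹ = [[1/4, 0], [7/8, -1/2]].
Y = R⁻¹T = [[1/4, 0], [7/8, -1/2]] · [[-12, -4, -20], [-31, -17, -31]] = [[-3, -1, -5], [5, 5, -2]].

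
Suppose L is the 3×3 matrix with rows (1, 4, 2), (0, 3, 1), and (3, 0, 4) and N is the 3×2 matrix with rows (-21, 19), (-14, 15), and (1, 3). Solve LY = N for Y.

Since L multiplies Y on the left, Y = L⁻¹N.
L has determinant 6; L⁻¹ = [[2, -8/3, -1/3], [1/2, -1/3, -1/6], [-3/2, 2, 1/2]].
Y = L⁻¹N = [[2, -8/3, -1/3], [1/2, -1/3, -1/6], [-3/2, 2, 1/2]] · [[-21, 19], [-14, 15], [1, 3]] = [[-5, -3], [-6, 4], [4, 3]].

Y = [[-5, -3], [-6, 4], [4, 3]]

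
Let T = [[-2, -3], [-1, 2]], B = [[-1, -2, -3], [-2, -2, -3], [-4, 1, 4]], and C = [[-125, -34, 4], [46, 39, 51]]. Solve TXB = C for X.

X = [[-2, 3, -5], [-5, -5, -4]]

Isolating X: multiply by T⁻¹ from the left and B⁻¹ from the right, so X = T⁻¹CB⁻¹.
det T = -7, so T⁻¹ = [[-2/7, -3/7], [-1/7, 2/7]].
det B = -5; the adjugate gives B⁻¹ = [[1, -1, 0], [-4, 16/5, -3/5], [2, -9/5, 2/5]].
T⁻¹C = [[16, -7, -23], [31, 16, 14]].
X = (T⁻¹C)B⁻¹ = [[-2, 3, -5], [-5, -5, -4]].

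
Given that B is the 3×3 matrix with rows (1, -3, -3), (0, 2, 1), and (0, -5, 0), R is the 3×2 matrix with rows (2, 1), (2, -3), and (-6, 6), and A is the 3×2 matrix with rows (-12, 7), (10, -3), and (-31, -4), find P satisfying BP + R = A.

BP = A − R = [[-14, 6], [8, 0], [-25, -10]].
Since B multiplies P on the left, P = B⁻¹(A − R).
B has determinant 5; B⁻¹ = [[1, 3, 3/5], [0, 0, -1/5], [0, 1, 2/5]].
P = B⁻¹(A − R) = [[-5, 0], [5, 2], [-2, -4]].

P = [[-5, 0], [5, 2], [-2, -4]]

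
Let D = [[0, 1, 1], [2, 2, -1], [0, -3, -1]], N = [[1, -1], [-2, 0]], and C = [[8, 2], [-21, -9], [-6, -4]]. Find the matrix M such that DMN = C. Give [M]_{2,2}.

Left-multiply by D⁻¹ and right-multiply by N⁻¹: M = D⁻¹CN⁻¹.
D has determinant -4; D⁻¹ = [[5/4, 1/2, 3/4], [-1/2, 0, -1/2], [3/2, 0, 1/2]].
N has determinant -2; N⁻¹ = [[0, -1/2], [-1, -1/2]].
D⁻¹C = [[-5, -5], [-1, 1], [9, 1]].
M = (D⁻¹C)N⁻¹ = [[5, 5], [-1, 0], [-1, -5]].

0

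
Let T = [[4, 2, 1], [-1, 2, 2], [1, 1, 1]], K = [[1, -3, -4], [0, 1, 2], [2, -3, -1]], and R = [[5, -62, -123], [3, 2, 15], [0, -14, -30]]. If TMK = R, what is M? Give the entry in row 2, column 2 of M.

0

M = T⁻¹RK⁻¹ (apply T⁻¹ on the left and K⁻¹ on the right).
det T = 3, so T⁻¹ = [[0, -1/3, 2/3], [1, 1, -3], [-1, -2/3, 10/3]].
det K = 1; the adjugate gives K⁻¹ = [[5, 9, -2], [4, 7, -2], [-2, -3, 1]].
T⁻¹R = [[-1, -10, -25], [8, -18, -18], [-7, 14, 13]].
M = (T⁻¹R)K⁻¹ = [[5, -4, -3], [4, 0, 2], [-5, -4, -1]].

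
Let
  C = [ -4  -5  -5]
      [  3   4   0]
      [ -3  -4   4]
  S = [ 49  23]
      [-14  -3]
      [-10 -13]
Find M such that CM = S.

M = [[-6, 3], [1, -3], [-6, -4]]

C is on the left of M, so left-multiply by C⁻¹: M = C⁻¹S.
C has determinant -4; C⁻¹ = [[-4, -10, -5], [3, 31/4, 15/4], [0, 1/4, 1/4]].
M = C⁻¹S = [[-4, -10, -5], [3, 31/4, 15/4], [0, 1/4, 1/4]] · [[49, 23], [-14, -3], [-10, -13]] = [[-6, 3], [1, -3], [-6, -4]].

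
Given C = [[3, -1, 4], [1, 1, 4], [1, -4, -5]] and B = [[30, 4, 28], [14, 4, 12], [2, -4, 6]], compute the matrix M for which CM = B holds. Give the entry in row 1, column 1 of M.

Since C multiplies M on the left, M = C⁻¹B.
det C = 4; the adjugate gives C⁻¹ = [[11/4, -21/4, -2], [9/4, -19/4, -2], [-5/4, 11/4, 1]].
M = C⁻¹B = [[11/4, -21/4, -2], [9/4, -19/4, -2], [-5/4, 11/4, 1]] · [[30, 4, 28], [14, 4, 12], [2, -4, 6]] = [[5, -2, 2], [-3, -2, -6], [3, 2, 4]].

5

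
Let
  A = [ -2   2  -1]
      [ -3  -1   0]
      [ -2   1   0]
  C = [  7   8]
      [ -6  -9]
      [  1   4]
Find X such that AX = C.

X = [[1, 1], [3, 6], [-3, 2]]

A is on the left of X, so left-multiply by A⁻¹: X = A⁻¹C.
A has determinant 5; A⁻¹ = [[0, -1/5, -1/5], [0, -2/5, 3/5], [-1, -2/5, 8/5]].
X = A⁻¹C = [[0, -1/5, -1/5], [0, -2/5, 3/5], [-1, -2/5, 8/5]] · [[7, 8], [-6, -9], [1, 4]] = [[1, 1], [3, 6], [-3, 2]].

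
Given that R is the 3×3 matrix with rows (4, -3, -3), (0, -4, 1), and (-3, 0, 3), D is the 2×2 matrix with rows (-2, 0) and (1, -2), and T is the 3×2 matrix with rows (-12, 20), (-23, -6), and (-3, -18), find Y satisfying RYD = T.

Left-multiply by R⁻¹ and right-multiply by D⁻¹: Y = R⁻¹TD⁻¹.
det R = -3; the adjugate gives R⁻¹ = [[4, -3, 5], [1, -1, 4/3], [4, -3, 16/3]].
det D = 4, so D⁻¹ = [[-1/2, 0], [-1/4, -1/2]].
R⁻¹T = [[6, 8], [7, 2], [5, 2]].
Y = (R⁻¹T)D⁻¹ = [[-5, -4], [-4, -1], [-3, -1]].

Y = [[-5, -4], [-4, -1], [-3, -1]]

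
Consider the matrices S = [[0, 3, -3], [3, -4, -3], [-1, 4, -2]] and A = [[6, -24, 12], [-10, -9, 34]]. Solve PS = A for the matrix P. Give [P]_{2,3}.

S is on the right of P, so right-multiply by S⁻¹: P = AS⁻¹.
S has determinant 3; S⁻¹ = [[20/3, -2, -7], [3, -1, -3], [8/3, -1, -3]].
P = AS⁻¹ = [[6, -24, 12], [-10, -9, 34]] · [[20/3, -2, -7], [3, -1, -3], [8/3, -1, -3]] = [[0, 0, -6], [-3, -5, -5]].

-5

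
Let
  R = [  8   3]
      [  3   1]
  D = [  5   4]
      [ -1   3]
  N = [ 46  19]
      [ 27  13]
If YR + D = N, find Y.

YR = N − D = [[41, 15], [28, 10]].
R is on the right of Y, so right-multiply by R⁻¹: Y = (N − D)R⁻¹.
det R = -1; the adjugate gives R⁻¹ = [[-1, 3], [3, -8]].
Y = (N − D)R⁻¹ = [[4, 3], [2, 4]].

Y = [[4, 3], [2, 4]]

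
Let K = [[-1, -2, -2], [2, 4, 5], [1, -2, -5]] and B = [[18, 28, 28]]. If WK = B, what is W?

W = [[-4, 6, 2]]

K is on the right of W, so right-multiply by K⁻¹: W = BK⁻¹.
det K = -4; the adjugate gives K⁻¹ = [[5/2, 3/2, 1/2], [-15/4, -7/4, -1/4], [2, 1, 0]].
W = BK⁻¹ = [[18, 28, 28]] · [[5/2, 3/2, 1/2], [-15/4, -7/4, -1/4], [2, 1, 0]] = [[-4, 6, 2]].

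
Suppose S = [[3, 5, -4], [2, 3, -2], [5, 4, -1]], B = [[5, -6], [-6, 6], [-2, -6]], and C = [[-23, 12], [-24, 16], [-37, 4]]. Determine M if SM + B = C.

M = [[-4, 0], [-4, 2], [-1, -2]]

SM = C − B = [[-28, 18], [-18, 10], [-35, 10]].
S is on the left of M, so left-multiply by S⁻¹: M = S⁻¹(C − B).
det S = 3; the adjugate gives S⁻¹ = [[5/3, -11/3, 2/3], [-8/3, 17/3, -2/3], [-7/3, 13/3, -1/3]].
M = S⁻¹(C − B) = [[-4, 0], [-4, 2], [-1, -2]].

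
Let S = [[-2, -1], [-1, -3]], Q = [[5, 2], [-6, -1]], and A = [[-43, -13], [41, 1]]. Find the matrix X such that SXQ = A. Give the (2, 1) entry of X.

1

X = S⁻¹AQ⁻¹ (apply S⁻¹ on the left and Q⁻¹ on the right).
S has determinant 5; S⁻¹ = [[-3/5, 1/5], [1/5, -2/5]].
det Q = 7; the adjugate gives Q⁻¹ = [[-1/7, -2/7], [6/7, 5/7]].
S⁻¹A = [[34, 8], [-25, -3]].
X = (S⁻¹A)Q⁻¹ = [[2, -4], [1, 5]].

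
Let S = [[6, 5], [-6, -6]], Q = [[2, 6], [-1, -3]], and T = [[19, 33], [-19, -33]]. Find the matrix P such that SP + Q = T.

P = [[2, 2], [1, 3]]

SP = T − Q = [[17, 27], [-18, -30]].
Left-multiplying both sides by S⁻¹ gives P = S⁻¹(T − Q).
S has determinant -6; S⁻¹ = [[1, 5/6], [-1, -1]].
P = S⁻¹(T − Q) = [[2, 2], [1, 3]].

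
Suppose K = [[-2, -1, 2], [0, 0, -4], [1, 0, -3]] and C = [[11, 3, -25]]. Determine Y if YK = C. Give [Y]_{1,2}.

1

Since K sits to the right of Y, Y = CK⁻¹.
K has determinant 4; K⁻¹ = [[0, -3/4, 1], [-1, 1, -2], [0, -1/4, 0]].
Y = CK⁻¹ = [[11, 3, -25]] · [[0, -3/4, 1], [-1, 1, -2], [0, -1/4, 0]] = [[-3, 1, 5]].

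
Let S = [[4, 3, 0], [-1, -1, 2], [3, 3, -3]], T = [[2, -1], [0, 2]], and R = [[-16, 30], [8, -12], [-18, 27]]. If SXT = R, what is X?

X = [[-2, 5], [0, -3], [1, -1]]

X = S⁻¹RT⁻¹ (apply S⁻¹ on the left and T⁻¹ on the right).
det S = -3, so S⁻¹ = [[1, -3, -2], [-1, 4, 8/3], [0, 1, 1/3]].
det T = 4, so T⁻¹ = [[1/2, 1/4], [0, 1/2]].
S⁻¹R = [[-4, 12], [0, -6], [2, -3]].
X = (S⁻¹R)T⁻¹ = [[-2, 5], [0, -3], [1, -1]].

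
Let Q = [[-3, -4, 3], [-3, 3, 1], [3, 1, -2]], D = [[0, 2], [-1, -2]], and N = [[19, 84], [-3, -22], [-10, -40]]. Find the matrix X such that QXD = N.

Left-multiply by Q⁻¹ and right-multiply by D⁻¹: X = Q⁻¹ND⁻¹.
Q has determinant -3; Q⁻¹ = [[7/3, 5/3, 13/3], [1, 1, 2], [4, 3, 7]].
D has determinant 2; D⁻¹ = [[-1, -1], [1/2, 0]].
Q⁻¹N = [[-4, -14], [-4, -18], [-3, -10]].
X = (Q⁻¹N)D⁻¹ = [[-3, 4], [-5, 4], [-2, 3]].

X = [[-3, 4], [-5, 4], [-2, 3]]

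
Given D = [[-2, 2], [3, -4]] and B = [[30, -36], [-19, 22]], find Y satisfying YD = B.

D is on the right of Y, so right-multiply by D⁻¹: Y = BD⁻¹.
D has determinant 2; D⁻¹ = [[-2, -1], [-3/2, -1]].
Y = BD⁻¹ = [[30, -36], [-19, 22]] · [[-2, -1], [-3/2, -1]] = [[-6, 6], [5, -3]].

Y = [[-6, 6], [5, -3]]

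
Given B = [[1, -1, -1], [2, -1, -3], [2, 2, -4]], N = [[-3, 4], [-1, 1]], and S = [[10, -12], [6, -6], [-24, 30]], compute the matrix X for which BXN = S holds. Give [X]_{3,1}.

Left-multiply by B⁻¹ and right-multiply by N⁻¹: X = B⁻¹SN⁻¹.
B has determinant 2; B⁻¹ = [[5, -3, 1], [1, -1, 1/2], [3, -2, 1/2]].
det N = 1, so N⁻¹ = [[1, -4], [1, -3]].
B⁻¹S = [[8, -12], [-8, 9], [6, -9]].
X = (B⁻¹S)N⁻¹ = [[-4, 4], [1, 5], [-3, 3]].

-3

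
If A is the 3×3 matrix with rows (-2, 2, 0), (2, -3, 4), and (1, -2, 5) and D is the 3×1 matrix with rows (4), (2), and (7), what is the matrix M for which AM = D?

M = [[4], [6], [3]]

Since A multiplies M on the left, M = A⁻¹D.
det A = 2; the adjugate gives A⁻¹ = [[-7/2, -5, 4], [-3, -5, 4], [-1/2, -1, 1]].
M = A⁻¹D = [[-7/2, -5, 4], [-3, -5, 4], [-1/2, -1, 1]] · [[4], [2], [7]] = [[4], [6], [3]].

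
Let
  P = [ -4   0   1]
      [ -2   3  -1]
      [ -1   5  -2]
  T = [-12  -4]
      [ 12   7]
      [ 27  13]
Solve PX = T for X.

X = [[3, 0], [6, 1], [0, -4]]

Since P multiplies X on the left, X = P⁻¹T.
det P = -3; the adjugate gives P⁻¹ = [[1/3, -5/3, 1], [1, -3, 2], [7/3, -20/3, 4]].
X = P⁻¹T = [[1/3, -5/3, 1], [1, -3, 2], [7/3, -20/3, 4]] · [[-12, -4], [12, 7], [27, 13]] = [[3, 0], [6, 1], [0, -4]].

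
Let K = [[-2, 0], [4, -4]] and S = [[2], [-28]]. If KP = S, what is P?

Left-multiplying both sides by K⁻¹ gives P = K⁻¹S.
K has determinant 8; K⁻¹ = [[-1/2, 0], [-1/2, -1/4]].
P = K⁻¹S = [[-1/2, 0], [-1/2, -1/4]] · [[2], [-28]] = [[-1], [6]].

P = [[-1], [6]]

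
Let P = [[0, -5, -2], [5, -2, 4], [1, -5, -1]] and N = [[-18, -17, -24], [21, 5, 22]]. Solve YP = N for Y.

Y = [[3, -4, 2], [1, 5, -4]]

Right-multiplying both sides by P⁻¹ gives Y = NP⁻¹.
det P = 1, so P⁻¹ = [[22, 5, -24], [9, 2, -10], [-23, -5, 25]].
Y = NP⁻¹ = [[-18, -17, -24], [21, 5, 22]] · [[22, 5, -24], [9, 2, -10], [-23, -5, 25]] = [[3, -4, 2], [1, 5, -4]].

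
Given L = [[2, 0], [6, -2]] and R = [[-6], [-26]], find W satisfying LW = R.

W = [[-3], [4]]

Since L multiplies W on the left, W = L⁻¹R.
L has determinant -4; L⁻¹ = [[1/2, 0], [3/2, -1/2]].
W = L⁻¹R = [[1/2, 0], [3/2, -1/2]] · [[-6], [-26]] = [[-3], [4]].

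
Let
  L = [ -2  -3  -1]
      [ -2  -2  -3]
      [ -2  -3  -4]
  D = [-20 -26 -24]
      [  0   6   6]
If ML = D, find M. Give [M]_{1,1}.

L is on the right of M, so right-multiply by L⁻¹: M = DL⁻¹.
L has determinant 6; L⁻¹ = [[-1/6, -3/2, 7/6], [-1/3, 1, -2/3], [1/3, 0, -1/3]].
M = DL⁻¹ = [[-20, -26, -24], [0, 6, 6]] · [[-1/6, -3/2, 7/6], [-1/3, 1, -2/3], [1/3, 0, -1/3]] = [[4, 4, 2], [0, 6, -6]].

4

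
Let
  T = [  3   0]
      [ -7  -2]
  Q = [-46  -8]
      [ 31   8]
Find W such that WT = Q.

Right-multiplying both sides by T⁻¹ gives W = QT⁻¹.
det T = -6, so T⁻¹ = [[1/3, 0], [-7/6, -1/2]].
W = QT⁻¹ = [[-46, -8], [31, 8]] · [[1/3, 0], [-7/6, -1/2]] = [[-6, 4], [1, -4]].

W = [[-6, 4], [1, -4]]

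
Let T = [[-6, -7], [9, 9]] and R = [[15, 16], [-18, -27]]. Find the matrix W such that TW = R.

Left-multiplying both sides by T⁻¹ gives W = T⁻¹R.
det T = 9; the adjugate gives T⁻¹ = [[1, 7/9], [-1, -2/3]].
W = T⁻¹R = [[1, 7/9], [-1, -2/3]] · [[15, 16], [-18, -27]] = [[1, -5], [-3, 2]].

W = [[1, -5], [-3, 2]]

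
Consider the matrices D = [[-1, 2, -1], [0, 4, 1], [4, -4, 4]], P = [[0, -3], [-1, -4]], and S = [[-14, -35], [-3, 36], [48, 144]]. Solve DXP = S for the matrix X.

Left-multiply by D⁻¹ and right-multiply by P⁻¹: X = D⁻¹SP⁻¹.
det D = 4; the adjugate gives D⁻¹ = [[5, -1, 3/2], [1, 0, 1/4], [-4, 1, -1]].
det P = -3; the adjugate gives P⁻¹ = [[4/3, -1], [-1/3, 0]].
D⁻¹S = [[5, 5], [-2, 1], [5, 32]].
X = (D⁻¹S)P⁻¹ = [[5, -5], [-3, 2], [-4, -5]].

X = [[5, -5], [-3, 2], [-4, -5]]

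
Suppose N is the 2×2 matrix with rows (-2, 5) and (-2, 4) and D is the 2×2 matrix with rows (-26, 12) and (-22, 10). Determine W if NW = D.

W = [[3, -1], [-4, 2]]

Since N multiplies W on the left, W = N⁻¹D.
det N = 2, so N⁻¹ = [[2, -5/2], [1, -1]].
W = N⁻¹D = [[2, -5/2], [1, -1]] · [[-26, 12], [-22, 10]] = [[3, -1], [-4, 2]].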